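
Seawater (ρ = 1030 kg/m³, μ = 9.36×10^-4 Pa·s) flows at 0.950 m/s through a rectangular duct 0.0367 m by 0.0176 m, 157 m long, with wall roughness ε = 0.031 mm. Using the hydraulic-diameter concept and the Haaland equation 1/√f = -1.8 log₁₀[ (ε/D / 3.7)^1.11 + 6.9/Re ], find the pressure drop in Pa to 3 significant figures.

Hydraulic diameter D_h = 4A/P = 4·(0.0367·0.0176)/(2·(0.0367+0.0176)) = 0.002584/0.1086 = 0.02379 m.
Re = ρVD_h/μ = 1030·0.95·0.02379/0.000936 = 2.487e+04.
ε/D_h = 3.1e-05/0.02379 = 0.0013; Haaland gives 1/√f = -1.8 log₁₀[0.000147+0.000277] = 6.07, so f = 0.02714.
ΔP = f(L/D_h)(ρV²/2) = 0.02714·157/0.02379·464.8 = 8.324e+04 Pa.

ΔP ≈ 83200 Pa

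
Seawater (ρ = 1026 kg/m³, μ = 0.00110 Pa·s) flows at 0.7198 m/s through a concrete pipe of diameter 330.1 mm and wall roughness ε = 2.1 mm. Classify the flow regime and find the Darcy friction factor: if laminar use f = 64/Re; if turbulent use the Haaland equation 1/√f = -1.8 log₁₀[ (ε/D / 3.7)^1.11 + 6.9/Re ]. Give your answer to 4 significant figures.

Re = ρVD/μ = 1026·0.7198·0.3301/0.0011 = 2.216e+05.
Re > 4000 → turbulent. ε/D = 0.0021/0.3301 = 0.00636; Haaland: 1/√f = -1.8 log₁₀[0.000854 + 3.11e-05] = 5.496, so f = 0.03311.

f ≈ 0.03311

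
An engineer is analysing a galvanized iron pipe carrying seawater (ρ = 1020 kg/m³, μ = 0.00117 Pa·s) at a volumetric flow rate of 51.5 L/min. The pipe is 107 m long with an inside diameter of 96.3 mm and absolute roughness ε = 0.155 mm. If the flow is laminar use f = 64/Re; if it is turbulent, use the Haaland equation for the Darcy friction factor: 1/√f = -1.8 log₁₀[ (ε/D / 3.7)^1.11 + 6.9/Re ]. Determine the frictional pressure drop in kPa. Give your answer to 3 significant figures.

Q = 51.5 L/min = 51.5/60000 = 0.0008583 m³/s.
Cross-sectional area A = πD²/4 = π(0.0963)²/4 = 0.007284 m²; mean velocity V = Q/A = 0.0008583/0.007284 = 0.1178 m/s.
Reynolds number Re = ρVD/μ = 1020 · 0.1178 · 0.0963 / 0.00117 = 9894.
Re > 4000 → turbulent. Relative roughness ε/D = 0.000155/0.0963 = 0.00161. Haaland: 1/√f = -1.8 log₁₀[(0.00161/3.7)^1.11 + 6.9/9894] = -1.8 log₁₀[0.000186 + 0.000697] = 5.497, so f = 0.03309.
Darcy-Weisbach: ΔP = f(L/D)(ρV²/2) = 0.03309·(107/0.0963)·(1020·0.1178²/2) = 0.03309·1111·7.083 = 260.4 Pa.
ΔP = 260.4 Pa = 0.260 kPa.

ΔP ≈ 0.260 kPa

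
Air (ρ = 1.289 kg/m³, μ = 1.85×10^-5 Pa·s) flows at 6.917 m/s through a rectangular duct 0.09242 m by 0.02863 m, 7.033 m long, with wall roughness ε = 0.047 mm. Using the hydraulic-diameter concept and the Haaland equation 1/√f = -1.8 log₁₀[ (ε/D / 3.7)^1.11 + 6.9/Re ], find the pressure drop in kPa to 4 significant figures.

ΔP ≈ 0.1364 kPa

Hydraulic diameter D_h = 4A/P = 4·(0.09242·0.02863)/(2·(0.09242+0.02863)) = 0.01058/0.2421 = 0.04372 m.
Re = ρVD_h/μ = 1.289·6.917·0.04372/1.85e-05 = 2.107e+04.
ε/D_h = 4.7e-05/0.04372 = 0.00108; Haaland gives 1/√f = -1.8 log₁₀[0.000119+0.000327] = 6.031, so f = 0.02749.
ΔP = f(L/D_h)(ρV²/2) = 0.02749·7.033/0.04372·30.84 = 136.4 Pa.
ΔP = 0.1364 kPa.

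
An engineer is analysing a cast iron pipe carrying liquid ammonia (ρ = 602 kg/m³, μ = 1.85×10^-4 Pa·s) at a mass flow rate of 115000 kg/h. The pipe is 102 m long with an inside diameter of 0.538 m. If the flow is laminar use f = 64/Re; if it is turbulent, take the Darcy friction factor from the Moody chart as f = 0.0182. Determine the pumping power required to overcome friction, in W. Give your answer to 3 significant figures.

ṁ = 115000 kg/h = 115000/3600 = 31.94 kg/s.
A = πD²/4 = π(0.538)²/4 = 0.2273 m²; mean velocity V = ṁ/(ρA) = 31.94/(602 · 0.2273) = 0.2334 m/s.
Reynolds number Re = ρVD/μ = 602 · 0.2334 · 0.538 / 0.000185 = 4.086e+05.
Re > 4000 → turbulent; use the Moody-chart value f = 0.0182.
Darcy-Weisbach: ΔP = f(L/D)(ρV²/2) = 0.0182·(102/0.538)·(602·0.2334²/2) = 0.0182·189.6·16.4 = 56.59 Pa.
Q = ṁ/ρ = 31.94/602 = 0.05306 m³/s.
Pumping power P = QΔP = 0.05306·56.59 = 3.003 W = 3.00 W.

P ≈ 3.00 W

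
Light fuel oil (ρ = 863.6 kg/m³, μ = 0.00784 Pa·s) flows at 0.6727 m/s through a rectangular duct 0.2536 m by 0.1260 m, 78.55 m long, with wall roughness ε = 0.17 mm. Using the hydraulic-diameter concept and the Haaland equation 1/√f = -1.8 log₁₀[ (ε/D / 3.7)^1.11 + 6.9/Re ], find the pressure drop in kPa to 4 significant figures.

ΔP ≈ 2.786 kPa

Hydraulic diameter D_h = 4A/P = 4·(0.2536·0.126)/(2·(0.2536+0.126)) = 0.1278/0.7592 = 0.1684 m.
Re = ρVD_h/μ = 863.6·0.6727·0.1684/0.00784 = 1.248e+04.
ε/D_h = 0.00017/0.1684 = 0.00101; Haaland gives 1/√f = -1.8 log₁₀[0.000111+0.000553] = 5.72, so f = 0.03056.
ΔP = f(L/D_h)(ρV²/2) = 0.03056·78.55/0.1684·195.4 = 2786 Pa.
ΔP = 2.786 kPa.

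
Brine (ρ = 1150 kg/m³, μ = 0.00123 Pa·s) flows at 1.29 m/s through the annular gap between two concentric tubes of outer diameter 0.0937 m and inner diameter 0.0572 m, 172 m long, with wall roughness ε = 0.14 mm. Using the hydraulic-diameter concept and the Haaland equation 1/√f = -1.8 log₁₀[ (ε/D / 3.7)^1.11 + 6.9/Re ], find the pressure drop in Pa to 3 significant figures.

ΔP ≈ 137000 Pa

Hydraulic diameter D_h = 4A/P = D_o - D_i = 0.0937 - 0.0572 = 0.0365 m.
Re = ρVD_h/μ = 1150·1.29·0.0365/0.00123 = 4.402e+04.
ε/D_h = 0.00014/0.0365 = 0.00384; Haaland gives 1/√f = -1.8 log₁₀[0.000487+0.000157] = 5.745, so f = 0.0303.
ΔP = f(L/D_h)(ρV²/2) = 0.0303·172/0.0365·956.9 = 1.366e+05 Pa.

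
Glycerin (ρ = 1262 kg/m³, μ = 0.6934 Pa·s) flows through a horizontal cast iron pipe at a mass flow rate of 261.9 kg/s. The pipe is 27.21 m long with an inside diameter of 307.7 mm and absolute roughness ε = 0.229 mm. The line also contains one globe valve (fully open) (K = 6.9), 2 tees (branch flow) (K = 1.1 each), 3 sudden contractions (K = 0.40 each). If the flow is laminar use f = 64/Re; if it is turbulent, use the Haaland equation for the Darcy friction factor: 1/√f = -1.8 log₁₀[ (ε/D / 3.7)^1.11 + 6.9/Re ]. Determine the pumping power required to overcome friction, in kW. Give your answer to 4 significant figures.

A = πD²/4 = π(0.3077)²/4 = 0.07436 m²; mean velocity V = ṁ/(ρA) = 261.9/(1262 · 0.07436) = 2.791 m/s.
Reynolds number Re = ρVD/μ = 1262 · 2.791 · 0.3077 / 0.693 = 1563.
Re < 2300 → laminar flow, so f = 64/Re = 64/1563 = 0.04095 (the turbulent correlation is not needed).
Total minor-loss coefficient ΣK = 1·6.9 + 2·1.1 + 3·0.4 = 10.3.
ΔP = [f·L/D + ΣK]·(ρV²/2) = [0.04095·27.21/0.3077 + 10.3]·(1262·2.791²/2) = [3.621 + 10.3]·4915 = 6.842e+04 Pa.
Q = ṁ/ρ = 261.9/1262 = 0.2075 m³/s.
Pumping power P = QΔP = 0.2075·6.842e+04 = 14199 W = 14.20 kW.

P ≈ 14.20 kW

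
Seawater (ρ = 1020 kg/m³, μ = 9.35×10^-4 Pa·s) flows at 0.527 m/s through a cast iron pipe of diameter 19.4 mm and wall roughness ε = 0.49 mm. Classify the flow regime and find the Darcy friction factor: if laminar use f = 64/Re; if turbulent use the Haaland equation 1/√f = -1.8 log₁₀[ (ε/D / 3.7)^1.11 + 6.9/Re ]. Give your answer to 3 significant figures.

Re = ρVD/μ = 1020·0.527·0.0194/0.000935 = 1.115e+04.
Re > 4000 → turbulent. ε/D = 0.00049/0.0194 = 0.0253; Haaland: 1/√f = -1.8 log₁₀[0.00394 + 0.000619] = 4.213, so f = 0.05633.

f ≈ 0.0563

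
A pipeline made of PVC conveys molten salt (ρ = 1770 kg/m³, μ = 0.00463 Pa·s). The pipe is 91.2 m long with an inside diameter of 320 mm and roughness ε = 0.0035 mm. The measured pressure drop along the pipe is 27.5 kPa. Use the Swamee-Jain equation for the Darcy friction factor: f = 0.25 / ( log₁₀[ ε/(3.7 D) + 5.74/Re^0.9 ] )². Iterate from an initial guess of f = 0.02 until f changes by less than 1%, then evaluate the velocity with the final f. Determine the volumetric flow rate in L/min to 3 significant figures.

Rearranging Darcy-Weisbach: V = √(2·ΔP·D/(f·L·ρ)). With ε/D = 3.5e-06/0.32 = 1.09e-05, iterate starting from f = 0.02:
  f = 0.02 → V = √(2·2.75e+04·0.32/(0.02·91.2·1770)) = 2.335 m/s; Re = ρVD/μ = 2.856e+05; f → 0.01463
  f = 0.01463 → V = 2.73 m/s; Re = 3.339e+05; f → 0.01423
  f = 0.01423 → V = 2.768 m/s; Re = 3.387e+05; f → 0.01419
Converged (Δf/f < 1%). With the final f = 0.01419: V = √(2·2.75e+04·0.32/(0.01419·91.2·1770)) = 2.772 m/s.
Q = V·A = 2.772·(π/4·0.32²) = 0.2229 m³/s = 13400 L/min.

Q ≈ 13400 L/min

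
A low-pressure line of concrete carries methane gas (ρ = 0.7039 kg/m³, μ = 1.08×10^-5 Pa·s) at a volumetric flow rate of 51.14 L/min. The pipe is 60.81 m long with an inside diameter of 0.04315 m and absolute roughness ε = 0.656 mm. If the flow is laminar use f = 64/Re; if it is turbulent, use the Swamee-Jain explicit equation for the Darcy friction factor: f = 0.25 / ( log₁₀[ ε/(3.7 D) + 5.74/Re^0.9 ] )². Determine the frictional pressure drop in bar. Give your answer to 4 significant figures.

ΔP ≈ 6.579×10^-5 bar

Q = 51.14 L/min = 51.14/60000 = 0.0008523 m³/s.
Cross-sectional area A = πD²/4 = π(0.04315)²/4 = 0.001462 m²; mean velocity V = Q/A = 0.0008523/0.001462 = 0.5829 m/s.
Reynolds number Re = ρVD/μ = 0.7039 · 0.5829 · 0.04315 / 1.08e-05 = 1639.
Re < 2300 → laminar flow, so f = 64/Re = 64/1639 = 0.03904 (the turbulent correlation is not needed).
Darcy-Weisbach: ΔP = f(L/D)(ρV²/2) = 0.03904·(60.81/0.04315)·(0.7039·0.5829²/2) = 0.03904·1409·0.1196 = 6.579 Pa.
ΔP = 6.579 Pa = 6.579×10^-5 bar.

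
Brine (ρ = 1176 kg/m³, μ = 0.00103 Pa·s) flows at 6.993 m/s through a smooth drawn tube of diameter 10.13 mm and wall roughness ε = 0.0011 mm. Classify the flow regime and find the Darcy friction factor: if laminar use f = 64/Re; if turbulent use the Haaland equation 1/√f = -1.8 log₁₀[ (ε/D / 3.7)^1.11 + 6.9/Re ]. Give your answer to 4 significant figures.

Re = ρVD/μ = 1176·6.993·0.01013/0.00103 = 8.088e+04.
Re > 4000 → turbulent. ε/D = 1.1e-06/0.01013 = 0.000109; Haaland: 1/√f = -1.8 log₁₀[9.31e-06 + 8.53e-05] = 7.243, so f = 0.01906.

f ≈ 0.01906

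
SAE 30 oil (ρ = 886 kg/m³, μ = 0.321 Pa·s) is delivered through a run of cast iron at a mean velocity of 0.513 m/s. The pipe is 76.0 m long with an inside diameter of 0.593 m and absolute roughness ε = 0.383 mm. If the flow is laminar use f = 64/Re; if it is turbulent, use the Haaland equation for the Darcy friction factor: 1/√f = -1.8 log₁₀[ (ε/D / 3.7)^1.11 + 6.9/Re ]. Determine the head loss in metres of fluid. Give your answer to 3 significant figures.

h_f ≈ 0.131 m

Reynolds number Re = ρVD/μ = 886 · 0.513 · 0.593 / 0.321 = 839.7.
Re < 2300 → laminar flow, so f = 64/Re = 64/839.7 = 0.07622 (the turbulent correlation is not needed).
Darcy-Weisbach: ΔP = f(L/D)(ρV²/2) = 0.07622·(76/0.593)·(886·0.513²/2) = 0.07622·128.2·116.6 = 1139 Pa.
Head loss h_f = ΔP/(ρg) = 1139/(886·9.81) = 0.131 m.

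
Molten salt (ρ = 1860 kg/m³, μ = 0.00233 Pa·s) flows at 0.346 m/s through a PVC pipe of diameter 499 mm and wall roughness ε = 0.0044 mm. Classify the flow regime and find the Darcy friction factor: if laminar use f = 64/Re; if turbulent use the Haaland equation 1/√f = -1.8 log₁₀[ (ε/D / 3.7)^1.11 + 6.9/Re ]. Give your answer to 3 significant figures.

f ≈ 0.0167

Re = ρVD/μ = 1860·0.346·0.499/0.00233 = 1.378e+05.
Re > 4000 → turbulent. ε/D = 4.4e-06/0.499 = 8.82e-06; Haaland: 1/√f = -1.8 log₁₀[5.74e-07 + 5.01e-05] = 7.732, so f = 0.01673.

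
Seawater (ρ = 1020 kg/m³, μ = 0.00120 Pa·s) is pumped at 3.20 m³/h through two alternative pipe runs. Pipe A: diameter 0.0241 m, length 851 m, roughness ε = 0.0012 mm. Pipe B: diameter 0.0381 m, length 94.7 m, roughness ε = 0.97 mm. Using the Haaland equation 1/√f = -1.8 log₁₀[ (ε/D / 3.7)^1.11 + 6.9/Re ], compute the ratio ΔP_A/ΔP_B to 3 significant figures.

Pipe A: V = Q/A = 0.0008889/0.0004562 = 1.949 m/s; Re = 3.992e+04; ε/D = 4.98e-05; Haaland → f = 0.02192; ΔP_A = f(L/D)(ρV²/2) = 1.499e+06 Pa.
Pipe B: V = Q/A = 0.0008889/0.00114 = 0.7797 m/s; Re = 2.525e+04; ε/D = 0.0255; Haaland → f = 0.05489; ΔP_B = f(L/D)(ρV²/2) = 4.229e+04 Pa.
ΔP_A/ΔP_B = 1.499e+06/4.229e+04 = 35.4.

ΔP_A/ΔP_B ≈ 35.4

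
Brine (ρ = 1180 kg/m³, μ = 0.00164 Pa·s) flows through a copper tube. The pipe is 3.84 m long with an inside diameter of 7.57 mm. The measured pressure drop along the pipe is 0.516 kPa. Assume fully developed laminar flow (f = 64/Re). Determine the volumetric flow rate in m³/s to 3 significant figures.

Q ≈ 6.60×10^-6 m³/s

For laminar flow, f = 64/Re with Re = ρVD/μ, so Darcy-Weisbach reduces to ΔP = 32μLV/D². Solving for V: V = ΔP·D²/(32μL) = 516·(0.00757)²/(32·0.00164·3.84) = 0.1467 m/s.
Check: Re = ρVD/μ = 1180·0.1467·0.00757/0.00164 = 799.2 < 2300, so the laminar assumption holds.
Q = V·A = 0.1467·(π/4·0.00757²) = 6.604e-06 m³/s = 6.60×10^-6 m³/s.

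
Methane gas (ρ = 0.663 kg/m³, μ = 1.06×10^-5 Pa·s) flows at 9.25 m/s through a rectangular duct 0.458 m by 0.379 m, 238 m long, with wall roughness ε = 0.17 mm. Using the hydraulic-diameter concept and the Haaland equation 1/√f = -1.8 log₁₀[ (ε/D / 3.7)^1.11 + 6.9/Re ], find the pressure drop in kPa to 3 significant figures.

Hydraulic diameter D_h = 4A/P = 4·(0.458·0.379)/(2·(0.458+0.379)) = 0.6943/1.674 = 0.4148 m.
Re = ρVD_h/μ = 0.663·9.25·0.4148/1.06e-05 = 2.4e+05.
ε/D_h = 0.00017/0.4148 = 0.00041; Haaland gives 1/√f = -1.8 log₁₀[4.07e-05+2.88e-05] = 7.485, so f = 0.01785.
ΔP = f(L/D_h)(ρV²/2) = 0.01785·238/0.4148·28.36 = 290.5 Pa.
ΔP = 0.290 kPa.

ΔP ≈ 0.290 kPa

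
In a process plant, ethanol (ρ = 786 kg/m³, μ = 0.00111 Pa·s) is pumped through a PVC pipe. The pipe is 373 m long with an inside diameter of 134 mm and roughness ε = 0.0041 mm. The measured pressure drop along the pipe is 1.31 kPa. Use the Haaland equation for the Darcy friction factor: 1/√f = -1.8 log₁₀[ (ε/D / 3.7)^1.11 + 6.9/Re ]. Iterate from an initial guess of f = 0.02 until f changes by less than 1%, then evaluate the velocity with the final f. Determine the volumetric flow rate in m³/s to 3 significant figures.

Rearranging Darcy-Weisbach: V = √(2·ΔP·D/(f·L·ρ)). With ε/D = 4.1e-06/0.134 = 3.06e-05, iterate starting from f = 0.02:
  f = 0.02 → V = √(2·1310·0.134/(0.02·373·786)) = 0.2447 m/s; Re = ρVD/μ = 2.322e+04; f → 0.02486
  f = 0.02486 → V = 0.2195 m/s; Re = 2.083e+04; f → 0.02553
  f = 0.02553 → V = 0.2166 m/s; Re = 2.055e+04; f → 0.02562
Converged (Δf/f < 1%). With the final f = 0.02562: V = √(2·1310·0.134/(0.02562·373·786)) = 0.2162 m/s.
Q = V·A = 0.2162·(π/4·0.134²) = 0.003049 m³/s = 0.00305 m³/s.

Q ≈ 0.00305 m³/s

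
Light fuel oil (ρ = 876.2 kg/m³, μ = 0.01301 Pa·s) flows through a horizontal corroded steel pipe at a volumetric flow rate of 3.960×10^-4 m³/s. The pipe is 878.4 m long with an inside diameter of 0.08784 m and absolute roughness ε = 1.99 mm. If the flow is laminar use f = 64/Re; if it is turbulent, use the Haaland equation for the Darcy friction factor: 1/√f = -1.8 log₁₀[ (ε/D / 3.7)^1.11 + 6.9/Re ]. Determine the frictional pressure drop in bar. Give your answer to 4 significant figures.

ΔP ≈ 0.03097 bar

Cross-sectional area A = πD²/4 = π(0.08784)²/4 = 0.00606 m²; mean velocity V = Q/A = 0.000396/0.00606 = 0.06535 m/s.
Reynolds number Re = ρVD/μ = 876.2 · 0.06535 · 0.08784 / 0.013 = 386.6.
Re < 2300 → laminar flow, so f = 64/Re = 64/386.6 = 0.1656 (the turbulent correlation is not needed).
Darcy-Weisbach: ΔP = f(L/D)(ρV²/2) = 0.1656·(878.4/0.08784)·(876.2·0.06535²/2) = 0.1656·1e+04·1.871 = 3097 Pa.
ΔP = 3097 Pa = 0.03097 bar.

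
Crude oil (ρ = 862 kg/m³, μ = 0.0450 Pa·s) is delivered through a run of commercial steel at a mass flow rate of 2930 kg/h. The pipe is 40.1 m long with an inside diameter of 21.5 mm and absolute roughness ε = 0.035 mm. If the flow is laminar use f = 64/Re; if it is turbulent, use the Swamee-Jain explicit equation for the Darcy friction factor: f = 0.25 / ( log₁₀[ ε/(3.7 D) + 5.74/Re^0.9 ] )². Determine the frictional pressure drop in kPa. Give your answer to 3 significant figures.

ΔP ≈ 325 kPa

ṁ = 2930 kg/h = 2930/3600 = 0.8139 kg/s.
A = πD²/4 = π(0.0215)²/4 = 0.0003631 m²; mean velocity V = ṁ/(ρA) = 0.8139/(862 · 0.0003631) = 2.601 m/s.
Reynolds number Re = ρVD/μ = 862 · 2.601 · 0.0215 / 0.045 = 1071.
Re < 2300 → laminar flow, so f = 64/Re = 64/1071 = 0.05975 (the turbulent correlation is not needed).
Darcy-Weisbach: ΔP = f(L/D)(ρV²/2) = 0.05975·(40.1/0.0215)·(862·2.601²/2) = 0.05975·1865·2915 = 3.249e+05 Pa.
ΔP = 3.249e+05 Pa = 325 kPa.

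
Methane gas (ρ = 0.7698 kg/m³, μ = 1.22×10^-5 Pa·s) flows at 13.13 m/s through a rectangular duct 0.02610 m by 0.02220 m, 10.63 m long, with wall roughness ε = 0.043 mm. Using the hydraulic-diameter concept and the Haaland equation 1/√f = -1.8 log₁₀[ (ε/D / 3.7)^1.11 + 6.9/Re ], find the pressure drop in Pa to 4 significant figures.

Hydraulic diameter D_h = 4A/P = 4·(0.0261·0.0222)/(2·(0.0261+0.0222)) = 0.002318/0.0966 = 0.02399 m.
Re = ρVD_h/μ = 0.7698·13.13·0.02399/1.22e-05 = 1.988e+04.
ε/D_h = 4.3e-05/0.02399 = 0.00179; Haaland gives 1/√f = -1.8 log₁₀[0.000209+0.000347] = 5.858, so f = 0.02914.
ΔP = f(L/D_h)(ρV²/2) = 0.02914·10.63/0.02399·66.36 = 856.6 Pa.

ΔP ≈ 856.6 Pa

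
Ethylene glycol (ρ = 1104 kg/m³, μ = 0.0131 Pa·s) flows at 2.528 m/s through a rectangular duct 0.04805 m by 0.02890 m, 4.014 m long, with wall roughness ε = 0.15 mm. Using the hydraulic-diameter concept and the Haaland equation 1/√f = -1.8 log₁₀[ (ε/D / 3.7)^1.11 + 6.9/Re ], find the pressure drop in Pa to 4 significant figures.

ΔP ≈ 14960 Pa

Hydraulic diameter D_h = 4A/P = 4·(0.04805·0.0289)/(2·(0.04805+0.0289)) = 0.005555/0.1539 = 0.03609 m.
Re = ρVD_h/μ = 1104·2.528·0.03609/0.0131 = 7689.
ε/D_h = 0.00015/0.03609 = 0.00416; Haaland gives 1/√f = -1.8 log₁₀[0.000532+0.000897] = 5.121, so f = 0.03814.
ΔP = f(L/D_h)(ρV²/2) = 0.03814·4.014/0.03609·3528 = 1.496e+04 Pa.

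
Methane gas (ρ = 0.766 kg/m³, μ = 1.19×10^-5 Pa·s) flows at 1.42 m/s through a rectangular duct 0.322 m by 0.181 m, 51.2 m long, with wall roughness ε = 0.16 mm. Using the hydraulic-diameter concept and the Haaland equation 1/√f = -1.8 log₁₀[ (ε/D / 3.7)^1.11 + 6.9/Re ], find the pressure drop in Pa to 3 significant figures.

Hydraulic diameter D_h = 4A/P = 4·(0.322·0.181)/(2·(0.322+0.181)) = 0.2331/1.006 = 0.2317 m.
Re = ρVD_h/μ = 0.766·1.42·0.2317/1.19e-05 = 2.118e+04.
ε/D_h = 0.00016/0.2317 = 0.00069; Haaland gives 1/√f = -1.8 log₁₀[7.26e-05+0.000326] = 6.12, so f = 0.0267.
ΔP = f(L/D_h)(ρV²/2) = 0.0267·51.2/0.2317·0.7723 = 4.556 Pa.

ΔP ≈ 4.56 Pa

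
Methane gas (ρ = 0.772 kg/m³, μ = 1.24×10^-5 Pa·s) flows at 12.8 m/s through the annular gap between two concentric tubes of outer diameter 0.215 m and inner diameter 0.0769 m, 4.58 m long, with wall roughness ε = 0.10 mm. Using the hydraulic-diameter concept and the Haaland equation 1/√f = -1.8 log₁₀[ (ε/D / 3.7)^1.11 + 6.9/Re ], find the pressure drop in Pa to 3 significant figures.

Hydraulic diameter D_h = 4A/P = D_o - D_i = 0.215 - 0.0769 = 0.1381 m.
Re = ρVD_h/μ = 0.772·12.8·0.1381/1.24e-05 = 1.101e+05.
ε/D_h = 0.0001/0.1381 = 0.000724; Haaland gives 1/√f = -1.8 log₁₀[7.65e-05+6.27e-05] = 6.941, so f = 0.02075.
ΔP = f(L/D_h)(ρV²/2) = 0.02075·4.58/0.1381·63.24 = 43.53 Pa.

ΔP ≈ 43.5 Pa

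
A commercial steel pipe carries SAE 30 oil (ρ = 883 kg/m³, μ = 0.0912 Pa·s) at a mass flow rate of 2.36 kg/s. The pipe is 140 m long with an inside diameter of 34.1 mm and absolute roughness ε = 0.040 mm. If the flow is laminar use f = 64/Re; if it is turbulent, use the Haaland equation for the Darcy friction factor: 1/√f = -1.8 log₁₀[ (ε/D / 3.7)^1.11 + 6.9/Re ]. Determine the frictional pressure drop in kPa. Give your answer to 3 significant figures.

A = πD²/4 = π(0.0341)²/4 = 0.0009133 m²; mean velocity V = ṁ/(ρA) = 2.36/(883 · 0.0009133) = 2.927 m/s.
Reynolds number Re = ρVD/μ = 883 · 2.927 · 0.0341 / 0.0912 = 966.2.
Re < 2300 → laminar flow, so f = 64/Re = 64/966.2 = 0.06624 (the turbulent correlation is not needed).
Darcy-Weisbach: ΔP = f(L/D)(ρV²/2) = 0.06624·(140/0.0341)·(883·2.927²/2) = 0.06624·4106·3781 = 1.028e+06 Pa.
ΔP = 1.028e+06 Pa = 1030 kPa.

ΔP ≈ 1030 kPa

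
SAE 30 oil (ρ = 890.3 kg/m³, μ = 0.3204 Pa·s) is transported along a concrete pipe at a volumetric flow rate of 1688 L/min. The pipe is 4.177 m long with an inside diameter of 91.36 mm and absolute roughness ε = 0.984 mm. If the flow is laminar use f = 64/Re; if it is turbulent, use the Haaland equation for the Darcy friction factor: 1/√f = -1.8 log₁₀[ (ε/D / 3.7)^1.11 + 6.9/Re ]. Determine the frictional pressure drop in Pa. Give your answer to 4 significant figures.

ΔP ≈ 22020 Pa

Q = 1688 L/min = 1688/60000 = 0.02813 m³/s.
Cross-sectional area A = πD²/4 = π(0.09136)²/4 = 0.006555 m²; mean velocity V = Q/A = 0.02813/0.006555 = 4.292 m/s.
Reynolds number Re = ρVD/μ = 890.3 · 4.292 · 0.09136 / 0.32 = 1089.
Re < 2300 → laminar flow, so f = 64/Re = 64/1089 = 0.05874 (the turbulent correlation is not needed).
Darcy-Weisbach: ΔP = f(L/D)(ρV²/2) = 0.05874·(4.177/0.09136)·(890.3·4.292²/2) = 0.05874·45.72·8199 = 2.202e+04 Pa.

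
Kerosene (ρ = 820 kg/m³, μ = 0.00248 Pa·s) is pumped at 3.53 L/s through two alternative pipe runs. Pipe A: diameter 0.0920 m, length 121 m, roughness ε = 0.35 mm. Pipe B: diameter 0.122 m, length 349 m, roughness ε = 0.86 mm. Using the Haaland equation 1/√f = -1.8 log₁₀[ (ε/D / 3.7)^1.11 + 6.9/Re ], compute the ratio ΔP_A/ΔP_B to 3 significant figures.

ΔP_A/ΔP_B ≈ 1.22

Pipe A: V = Q/A = 0.00353/0.006648 = 0.531 m/s; Re = 1.615e+04; ε/D = 0.0038; Haaland → f = 0.03337; ΔP_A = f(L/D)(ρV²/2) = 5074 Pa.
Pipe B: V = Q/A = 0.00353/0.01169 = 0.302 m/s; Re = 1.218e+04; ε/D = 0.00705; Haaland → f = 0.03889; ΔP_B = f(L/D)(ρV²/2) = 4159 Pa.
ΔP_A/ΔP_B = 5074/4159 = 1.22.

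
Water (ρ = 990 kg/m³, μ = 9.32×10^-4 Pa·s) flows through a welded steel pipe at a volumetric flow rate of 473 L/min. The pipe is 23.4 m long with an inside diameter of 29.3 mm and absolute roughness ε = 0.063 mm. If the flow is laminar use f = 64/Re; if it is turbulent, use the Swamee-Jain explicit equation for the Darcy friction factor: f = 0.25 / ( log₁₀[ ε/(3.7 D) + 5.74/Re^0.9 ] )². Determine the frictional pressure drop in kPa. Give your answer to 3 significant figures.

Q = 473 L/min = 473/60000 = 0.007883 m³/s.
Cross-sectional area A = πD²/4 = π(0.0293)²/4 = 0.0006743 m²; mean velocity V = Q/A = 0.007883/0.0006743 = 11.69 m/s.
Reynolds number Re = ρVD/μ = 990 · 11.69 · 0.0293 / 0.000932 = 3.639e+05.
Re > 4000 → turbulent. Relative roughness ε/D = 6.3e-05/0.0293 = 0.00215. Swamee-Jain: f = 0.25/(log₁₀[0.00215/3.7 + 5.74/3.639e+05^0.9])² = 0.25/(log₁₀[0.000581 + 5.68e-05])² = 0.25/(-3.195)² = 0.02449.
Darcy-Weisbach: ΔP = f(L/D)(ρV²/2) = 0.02449·(23.4/0.0293)·(990·11.69²/2) = 0.02449·798.6·6.767e+04 = 1.323e+06 Pa.
ΔP = 1.323e+06 Pa = 1320 kPa.

ΔP ≈ 1320 kPa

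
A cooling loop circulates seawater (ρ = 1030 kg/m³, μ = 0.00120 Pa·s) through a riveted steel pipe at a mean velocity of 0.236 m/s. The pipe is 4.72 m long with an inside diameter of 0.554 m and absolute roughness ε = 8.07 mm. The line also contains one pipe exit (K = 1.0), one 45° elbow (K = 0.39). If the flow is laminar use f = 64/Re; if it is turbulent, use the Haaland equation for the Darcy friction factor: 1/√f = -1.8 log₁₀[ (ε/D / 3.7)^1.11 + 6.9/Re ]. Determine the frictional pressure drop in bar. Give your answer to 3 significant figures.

ΔP ≈ 5.06×10^-4 bar

Reynolds number Re = ρVD/μ = 1030 · 0.236 · 0.554 / 0.0012 = 1.122e+05.
Re > 4000 → turbulent. Relative roughness ε/D = 0.00807/0.554 = 0.0146. Haaland: 1/√f = -1.8 log₁₀[(0.0146/3.7)^1.11 + 6.9/1.122e+05] = -1.8 log₁₀[0.00214 + 6.15e-05] = 4.783, so f = 0.04372.
Total minor-loss coefficient ΣK = 1·1 + 1·0.39 = 1.39.
ΔP = [f·L/D + ΣK]·(ρV²/2) = [0.04372·4.72/0.554 + 1.39]·(1030·0.236²/2) = [0.3725 + 1.39]·28.68 = 50.55 Pa.
ΔP = 50.55 Pa = 5.06×10^-4 bar.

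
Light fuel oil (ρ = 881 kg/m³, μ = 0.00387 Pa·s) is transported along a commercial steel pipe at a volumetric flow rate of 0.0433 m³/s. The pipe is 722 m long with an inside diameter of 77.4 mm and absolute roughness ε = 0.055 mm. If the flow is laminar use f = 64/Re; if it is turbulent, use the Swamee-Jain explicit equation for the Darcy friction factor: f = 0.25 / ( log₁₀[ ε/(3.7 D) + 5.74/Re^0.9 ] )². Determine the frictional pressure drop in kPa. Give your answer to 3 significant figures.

ΔP ≈ 7060 kPa

Cross-sectional area A = πD²/4 = π(0.0774)²/4 = 0.004705 m²; mean velocity V = Q/A = 0.0433/0.004705 = 9.203 m/s.
Reynolds number Re = ρVD/μ = 881 · 9.203 · 0.0774 / 0.00387 = 1.622e+05.
Re > 4000 → turbulent. Relative roughness ε/D = 5.5e-05/0.0774 = 0.000711. Swamee-Jain: f = 0.25/(log₁₀[0.000711/3.7 + 5.74/1.622e+05^0.9])² = 0.25/(log₁₀[0.000192 + 0.000117])² = 0.25/(-3.509)² = 0.0203.
Darcy-Weisbach: ΔP = f(L/D)(ρV²/2) = 0.0203·(722/0.0774)·(881·9.203²/2) = 0.0203·9328·3.731e+04 = 7.064e+06 Pa.
ΔP = 7.064e+06 Pa = 7060 kPa.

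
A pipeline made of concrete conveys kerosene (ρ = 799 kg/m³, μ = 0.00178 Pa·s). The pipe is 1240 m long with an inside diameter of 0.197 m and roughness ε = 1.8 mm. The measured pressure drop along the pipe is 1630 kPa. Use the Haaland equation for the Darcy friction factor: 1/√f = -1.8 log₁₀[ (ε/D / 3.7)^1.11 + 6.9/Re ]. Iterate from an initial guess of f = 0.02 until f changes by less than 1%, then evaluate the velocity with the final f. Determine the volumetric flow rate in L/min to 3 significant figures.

Q ≈ 7650 L/min

Rearranging Darcy-Weisbach: V = √(2·ΔP·D/(f·L·ρ)). With ε/D = 0.0018/0.197 = 0.00914, iterate starting from f = 0.02:
  f = 0.02 → V = √(2·1.63e+06·0.197/(0.02·1240·799)) = 5.693 m/s; Re = ρVD/μ = 5.034e+05; f → 0.03696
  f = 0.03696 → V = 4.188 m/s; Re = 3.703e+05; f → 0.03701
Converged (Δf/f < 1%). With the final f = 0.03701: V = √(2·1.63e+06·0.197/(0.03701·1240·799)) = 4.185 m/s.
Q = V·A = 4.185·(π/4·0.197²) = 0.1276 m³/s = 7650 L/min.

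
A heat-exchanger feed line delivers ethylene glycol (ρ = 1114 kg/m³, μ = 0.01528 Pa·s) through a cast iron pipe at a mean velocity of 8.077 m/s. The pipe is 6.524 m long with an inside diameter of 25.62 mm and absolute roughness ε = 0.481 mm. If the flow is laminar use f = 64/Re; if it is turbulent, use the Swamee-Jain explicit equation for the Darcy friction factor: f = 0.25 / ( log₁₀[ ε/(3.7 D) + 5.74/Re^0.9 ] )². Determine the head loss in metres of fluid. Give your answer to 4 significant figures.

Reynolds number Re = ρVD/μ = 1114 · 8.077 · 0.02562 / 0.0153 = 1.509e+04.
Re > 4000 → turbulent. Relative roughness ε/D = 0.000481/0.02562 = 0.0188. Swamee-Jain: f = 0.25/(log₁₀[0.0188/3.7 + 5.74/1.509e+04^0.9])² = 0.25/(log₁₀[0.00507 + 0.000996])² = 0.25/(-2.217)² = 0.05087.
Darcy-Weisbach: ΔP = f(L/D)(ρV²/2) = 0.05087·(6.524/0.02562)·(1114·8.077²/2) = 0.05087·254.6·3.634e+04 = 4.707e+05 Pa.
Head loss h_f = ΔP/(ρg) = 4.707e+05/(1114·9.81) = 43.07 m.

h_f ≈ 43.07 m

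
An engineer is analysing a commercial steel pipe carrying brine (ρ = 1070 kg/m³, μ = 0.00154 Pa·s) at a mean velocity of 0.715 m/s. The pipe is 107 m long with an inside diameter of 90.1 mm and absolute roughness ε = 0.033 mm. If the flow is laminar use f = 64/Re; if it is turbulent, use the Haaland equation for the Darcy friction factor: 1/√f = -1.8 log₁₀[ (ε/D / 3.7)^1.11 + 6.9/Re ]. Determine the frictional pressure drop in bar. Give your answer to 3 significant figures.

ΔP ≈ 0.0724 bar

Reynolds number Re = ρVD/μ = 1070 · 0.715 · 0.0901 / 0.00154 = 4.476e+04.
Re > 4000 → turbulent. Relative roughness ε/D = 3.3e-05/0.0901 = 0.000366. Haaland: 1/√f = -1.8 log₁₀[(0.000366/3.7)^1.11 + 6.9/4.476e+04] = -1.8 log₁₀[3.59e-05 + 0.000154] = 6.698, so f = 0.02229.
Darcy-Weisbach: ΔP = f(L/D)(ρV²/2) = 0.02229·(107/0.0901)·(1070·0.715²/2) = 0.02229·1188·273.5 = 7240 Pa.
ΔP = 7240 Pa = 0.0724 bar.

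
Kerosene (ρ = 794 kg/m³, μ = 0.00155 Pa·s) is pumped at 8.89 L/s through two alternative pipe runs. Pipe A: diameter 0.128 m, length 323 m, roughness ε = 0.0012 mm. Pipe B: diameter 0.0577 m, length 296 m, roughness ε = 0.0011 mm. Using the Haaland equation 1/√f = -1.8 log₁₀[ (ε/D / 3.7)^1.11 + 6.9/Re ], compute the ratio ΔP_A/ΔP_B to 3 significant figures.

ΔP_A/ΔP_B ≈ 0.0241

Pipe A: V = Q/A = 0.00889/0.01287 = 0.6909 m/s; Re = 4.53e+04; ε/D = 9.37e-06; Haaland → f = 0.0212; ΔP_A = f(L/D)(ρV²/2) = 1.014e+04 Pa.
Pipe B: V = Q/A = 0.00889/0.002615 = 3.4 m/s; Re = 1.005e+05; ε/D = 1.91e-05; Haaland → f = 0.01788; ΔP_B = f(L/D)(ρV²/2) = 4.209e+05 Pa.
ΔP_A/ΔP_B = 1.014e+04/4.209e+05 = 0.0241.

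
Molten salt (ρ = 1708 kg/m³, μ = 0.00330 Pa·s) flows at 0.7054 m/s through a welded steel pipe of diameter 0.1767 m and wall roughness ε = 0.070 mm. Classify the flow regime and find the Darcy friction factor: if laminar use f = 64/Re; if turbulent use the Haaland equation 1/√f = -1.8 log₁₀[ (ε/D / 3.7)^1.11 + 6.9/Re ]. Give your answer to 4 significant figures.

f ≈ 0.02098

Re = ρVD/μ = 1708·0.7054·0.1767/0.0033 = 6.451e+04.
Re > 4000 → turbulent. ε/D = 7e-05/0.1767 = 0.000396; Haaland: 1/√f = -1.8 log₁₀[3.92e-05 + 0.000107] = 6.904, so f = 0.02098.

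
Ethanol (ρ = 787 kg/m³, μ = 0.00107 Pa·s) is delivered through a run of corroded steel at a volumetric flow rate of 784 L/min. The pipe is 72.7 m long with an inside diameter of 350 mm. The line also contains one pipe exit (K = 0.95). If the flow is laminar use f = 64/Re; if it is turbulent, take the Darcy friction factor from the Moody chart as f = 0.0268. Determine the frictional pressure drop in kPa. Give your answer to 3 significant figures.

ΔP ≈ 0.0473 kPa

Q = 784 L/min = 784/60000 = 0.01307 m³/s.
Cross-sectional area A = πD²/4 = π(0.35)²/4 = 0.09621 m²; mean velocity V = Q/A = 0.01307/0.09621 = 0.1358 m/s.
Reynolds number Re = ρVD/μ = 787 · 0.1358 · 0.35 / 0.00107 = 3.496e+04.
Re > 4000 → turbulent; use the Moody-chart value f = 0.0268.
Total minor-loss coefficient ΣK = 1·0.95 = 0.95.
ΔP = [f·L/D + ΣK]·(ρV²/2) = [0.0268·72.7/0.35 + 0.95]·(787·0.1358²/2) = [5.567 + 0.95]·7.258 = 47.3 Pa.
ΔP = 47.3 Pa = 0.0473 kPa.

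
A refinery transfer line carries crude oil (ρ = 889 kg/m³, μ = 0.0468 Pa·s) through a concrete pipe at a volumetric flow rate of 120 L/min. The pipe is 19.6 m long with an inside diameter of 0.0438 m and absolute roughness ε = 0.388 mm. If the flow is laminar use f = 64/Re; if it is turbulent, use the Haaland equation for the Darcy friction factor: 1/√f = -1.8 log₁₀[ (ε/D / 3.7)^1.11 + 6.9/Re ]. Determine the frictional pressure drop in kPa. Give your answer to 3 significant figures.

ΔP ≈ 20.3 kPa

Q = 120 L/min = 120/60000 = 0.002 m³/s.
Cross-sectional area A = πD²/4 = π(0.0438)²/4 = 0.001507 m²; mean velocity V = Q/A = 0.002/0.001507 = 1.327 m/s.
Reynolds number Re = ρVD/μ = 889 · 1.327 · 0.0438 / 0.0468 = 1104.
Re < 2300 → laminar flow, so f = 64/Re = 64/1104 = 0.05795 (the turbulent correlation is not needed).
Darcy-Weisbach: ΔP = f(L/D)(ρV²/2) = 0.05795·(19.6/0.0438)·(889·1.327²/2) = 0.05795·447.5·783.2 = 2.031e+04 Pa.
ΔP = 2.031e+04 Pa = 20.3 kPa.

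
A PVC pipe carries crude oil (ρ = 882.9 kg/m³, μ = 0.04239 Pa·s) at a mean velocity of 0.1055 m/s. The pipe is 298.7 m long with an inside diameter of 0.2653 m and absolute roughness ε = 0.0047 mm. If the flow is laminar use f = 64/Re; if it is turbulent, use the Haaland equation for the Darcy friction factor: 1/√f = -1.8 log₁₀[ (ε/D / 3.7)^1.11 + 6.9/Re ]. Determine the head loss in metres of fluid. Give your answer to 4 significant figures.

h_f ≈ 0.07012 m

Reynolds number Re = ρVD/μ = 882.9 · 0.1055 · 0.2653 / 0.0424 = 583.
Re < 2300 → laminar flow, so f = 64/Re = 64/583 = 0.1098 (the turbulent correlation is not needed).
Darcy-Weisbach: ΔP = f(L/D)(ρV²/2) = 0.1098·(298.7/0.2653)·(882.9·0.1055²/2) = 0.1098·1126·4.913 = 607.3 Pa.
Head loss h_f = ΔP/(ρg) = 607.3/(882.9·9.81) = 0.07012 m.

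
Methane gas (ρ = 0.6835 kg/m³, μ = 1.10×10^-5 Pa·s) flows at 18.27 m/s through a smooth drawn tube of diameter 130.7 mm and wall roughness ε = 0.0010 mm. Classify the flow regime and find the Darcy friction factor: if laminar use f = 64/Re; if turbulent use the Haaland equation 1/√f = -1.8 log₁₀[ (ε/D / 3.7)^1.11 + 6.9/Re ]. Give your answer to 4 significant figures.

f ≈ 0.01648

Re = ρVD/μ = 0.6835·18.27·0.1307/1.1e-05 = 1.484e+05.
Re > 4000 → turbulent. ε/D = 1e-06/0.1307 = 7.65e-06; Haaland: 1/√f = -1.8 log₁₀[4.9e-07 + 4.65e-05] = 7.79, so f = 0.01648.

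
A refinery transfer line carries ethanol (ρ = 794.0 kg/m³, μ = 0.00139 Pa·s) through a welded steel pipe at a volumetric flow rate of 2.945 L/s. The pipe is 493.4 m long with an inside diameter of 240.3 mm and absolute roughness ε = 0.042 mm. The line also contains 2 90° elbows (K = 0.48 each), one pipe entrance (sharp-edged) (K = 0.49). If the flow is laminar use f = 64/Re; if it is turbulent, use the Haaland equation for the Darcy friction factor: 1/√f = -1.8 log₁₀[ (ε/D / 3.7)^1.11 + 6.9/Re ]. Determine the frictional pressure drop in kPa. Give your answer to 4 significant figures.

Q = 2.945 L/s = 2.945/1000 = 0.002945 m³/s.
Cross-sectional area A = πD²/4 = π(0.2403)²/4 = 0.04535 m²; mean velocity V = Q/A = 0.002945/0.04535 = 0.06494 m/s.
Reynolds number Re = ρVD/μ = 794 · 0.06494 · 0.2403 / 0.00139 = 8913.
Re > 4000 → turbulent. Relative roughness ε/D = 4.2e-05/0.2403 = 0.000175. Haaland: 1/√f = -1.8 log₁₀[(0.000175/3.7)^1.11 + 6.9/8913] = -1.8 log₁₀[1.58e-05 + 0.000774] = 5.584, so f = 0.03207.
Total minor-loss coefficient ΣK = 2·0.48 + 1·0.49 = 1.45.
ΔP = [f·L/D + ΣK]·(ρV²/2) = [0.03207·493.4/0.2403 + 1.45]·(794·0.06494²/2) = [65.84 + 1.45]·1.674 = 112.6 Pa.
ΔP = 112.6 Pa = 0.1126 kPa.

ΔP ≈ 0.1126 kPa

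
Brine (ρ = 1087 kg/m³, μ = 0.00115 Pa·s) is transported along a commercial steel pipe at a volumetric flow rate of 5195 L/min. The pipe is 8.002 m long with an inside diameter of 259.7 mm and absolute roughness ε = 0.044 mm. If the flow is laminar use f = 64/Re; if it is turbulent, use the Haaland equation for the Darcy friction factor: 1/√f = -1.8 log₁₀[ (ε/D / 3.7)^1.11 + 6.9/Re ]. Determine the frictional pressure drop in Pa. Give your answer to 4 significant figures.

Q = 5195 L/min = 5195/60000 = 0.08658 m³/s.
Cross-sectional area A = πD²/4 = π(0.2597)²/4 = 0.05297 m²; mean velocity V = Q/A = 0.08658/0.05297 = 1.635 m/s.
Reynolds number Re = ρVD/μ = 1087 · 1.635 · 0.2597 / 0.00115 = 4.012e+05.
Re > 4000 → turbulent. Relative roughness ε/D = 4.4e-05/0.2597 = 0.000169. Haaland: 1/√f = -1.8 log₁₀[(0.000169/3.7)^1.11 + 6.9/4.012e+05] = -1.8 log₁₀[1.53e-05 + 1.72e-05] = 8.08, so f = 0.01532.
Darcy-Weisbach: ΔP = f(L/D)(ρV²/2) = 0.01532·(8.002/0.2597)·(1087·1.635²/2) = 0.01532·30.81·1452 = 685.4 Pa.

ΔP ≈ 685.4 Pa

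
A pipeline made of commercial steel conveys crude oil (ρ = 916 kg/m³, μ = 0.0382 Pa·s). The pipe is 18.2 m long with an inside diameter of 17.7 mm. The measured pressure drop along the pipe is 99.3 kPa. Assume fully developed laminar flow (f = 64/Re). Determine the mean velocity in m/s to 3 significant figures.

V ≈ 1.40 m/s

For laminar flow, f = 64/Re with Re = ρVD/μ, so Darcy-Weisbach reduces to ΔP = 32μLV/D². Solving for V: V = ΔP·D²/(32μL) = 9.93e+04·(0.0177)²/(32·0.0382·18.2) = 1.398 m/s.
Check: Re = ρVD/μ = 916·1.398·0.0177/0.0382 = 593.5 < 2300, so the laminar assumption holds.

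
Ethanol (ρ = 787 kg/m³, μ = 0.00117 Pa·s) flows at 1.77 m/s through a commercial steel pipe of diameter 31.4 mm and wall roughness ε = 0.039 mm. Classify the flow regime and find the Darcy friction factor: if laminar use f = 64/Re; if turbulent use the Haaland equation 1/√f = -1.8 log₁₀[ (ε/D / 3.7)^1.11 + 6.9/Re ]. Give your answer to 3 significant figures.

Re = ρVD/μ = 787·1.77·0.0314/0.00117 = 3.738e+04.
Re > 4000 → turbulent. ε/D = 3.9e-05/0.0314 = 0.00124; Haaland: 1/√f = -1.8 log₁₀[0.000139 + 0.000185] = 6.281, so f = 0.02534.

f ≈ 0.0253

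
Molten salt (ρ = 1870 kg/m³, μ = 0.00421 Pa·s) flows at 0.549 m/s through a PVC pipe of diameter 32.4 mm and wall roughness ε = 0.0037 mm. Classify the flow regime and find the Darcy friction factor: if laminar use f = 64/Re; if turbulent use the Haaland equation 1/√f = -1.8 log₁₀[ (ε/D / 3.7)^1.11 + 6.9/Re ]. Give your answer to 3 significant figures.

f ≈ 0.0331

Re = ρVD/μ = 1870·0.549·0.0324/0.00421 = 7901.
Re > 4000 → turbulent. ε/D = 3.7e-06/0.0324 = 0.000114; Haaland: 1/√f = -1.8 log₁₀[9.85e-06 + 0.000873] = 5.497, so f = 0.03309.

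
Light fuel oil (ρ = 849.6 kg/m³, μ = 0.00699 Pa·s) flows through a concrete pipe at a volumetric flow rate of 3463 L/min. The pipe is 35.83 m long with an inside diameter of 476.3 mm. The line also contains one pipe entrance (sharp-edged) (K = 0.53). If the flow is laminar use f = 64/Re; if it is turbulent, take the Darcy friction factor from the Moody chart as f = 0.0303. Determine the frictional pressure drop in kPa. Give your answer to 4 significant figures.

Q = 3463 L/min = 3463/60000 = 0.05772 m³/s.
Cross-sectional area A = πD²/4 = π(0.4763)²/4 = 0.1782 m²; mean velocity V = Q/A = 0.05772/0.1782 = 0.3239 m/s.
Reynolds number Re = ρVD/μ = 849.6 · 0.3239 · 0.4763 / 0.00699 = 1.875e+04.
Re > 4000 → turbulent; use the Moody-chart value f = 0.0303.
Total minor-loss coefficient ΣK = 1·0.53 = 0.53.
ΔP = [f·L/D + ΣK]·(ρV²/2) = [0.0303·35.83/0.4763 + 0.53]·(849.6·0.3239²/2) = [2.279 + 0.53]·44.57 = 125.2 Pa.
ΔP = 125.2 Pa = 0.1252 kPa.

ΔP ≈ 0.1252 kPa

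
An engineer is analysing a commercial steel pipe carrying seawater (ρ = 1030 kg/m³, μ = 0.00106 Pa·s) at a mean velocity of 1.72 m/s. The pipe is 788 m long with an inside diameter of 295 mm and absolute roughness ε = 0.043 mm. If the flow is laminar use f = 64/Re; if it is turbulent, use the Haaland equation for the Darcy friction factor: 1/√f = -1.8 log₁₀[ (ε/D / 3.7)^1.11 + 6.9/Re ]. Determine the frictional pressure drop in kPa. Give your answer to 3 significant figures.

Reynolds number Re = ρVD/μ = 1030 · 1.72 · 0.295 / 0.00106 = 4.93e+05.
Re > 4000 → turbulent. Relative roughness ε/D = 4.3e-05/0.295 = 0.000146. Haaland: 1/√f = -1.8 log₁₀[(0.000146/3.7)^1.11 + 6.9/4.93e+05] = -1.8 log₁₀[1.29e-05 + 1.4e-05] = 8.226, so f = 0.01478.
Darcy-Weisbach: ΔP = f(L/D)(ρV²/2) = 0.01478·(788/0.295)·(1030·1.72²/2) = 0.01478·2671·1524 = 6.014e+04 Pa.
ΔP = 6.014e+04 Pa = 60.1 kPa.

ΔP ≈ 60.1 kPa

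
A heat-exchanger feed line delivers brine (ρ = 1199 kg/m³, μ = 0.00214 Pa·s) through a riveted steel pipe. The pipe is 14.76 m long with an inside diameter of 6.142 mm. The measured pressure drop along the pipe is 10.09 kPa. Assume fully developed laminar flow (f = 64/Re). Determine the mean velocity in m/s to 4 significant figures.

For laminar flow, f = 64/Re with Re = ρVD/μ, so Darcy-Weisbach reduces to ΔP = 32μLV/D². Solving for V: V = ΔP·D²/(32μL) = 1.009e+04·(0.006142)²/(32·0.00214·14.76) = 0.3766 m/s.
Check: Re = ρVD/μ = 1199·0.3766·0.006142/0.00214 = 1296 < 2300, so the laminar assumption holds.

V ≈ 0.3766 m/s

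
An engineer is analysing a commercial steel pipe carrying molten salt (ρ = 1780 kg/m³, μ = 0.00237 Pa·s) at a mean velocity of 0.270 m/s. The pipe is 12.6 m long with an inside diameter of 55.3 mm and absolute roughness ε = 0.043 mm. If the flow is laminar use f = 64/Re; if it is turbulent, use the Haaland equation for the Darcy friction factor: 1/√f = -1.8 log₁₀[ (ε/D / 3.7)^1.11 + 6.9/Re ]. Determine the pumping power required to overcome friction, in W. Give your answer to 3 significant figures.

Reynolds number Re = ρVD/μ = 1780 · 0.27 · 0.0553 / 0.00237 = 1.121e+04.
Re > 4000 → turbulent. Relative roughness ε/D = 4.3e-05/0.0553 = 0.000778. Haaland: 1/√f = -1.8 log₁₀[(0.000778/3.7)^1.11 + 6.9/1.121e+04] = -1.8 log₁₀[8.28e-05 + 0.000615] = 5.681, so f = 0.03099.
Darcy-Weisbach: ΔP = f(L/D)(ρV²/2) = 0.03099·(12.6/0.0553)·(1780·0.27²/2) = 0.03099·227.8·64.88 = 458.1 Pa.
Q = V·A = 0.27·0.002402 = 0.0006485 m³/s.
Pumping power P = QΔP = 0.0006485·458.1 = 0.2970 W = 0.297 W.

P ≈ 0.297 W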